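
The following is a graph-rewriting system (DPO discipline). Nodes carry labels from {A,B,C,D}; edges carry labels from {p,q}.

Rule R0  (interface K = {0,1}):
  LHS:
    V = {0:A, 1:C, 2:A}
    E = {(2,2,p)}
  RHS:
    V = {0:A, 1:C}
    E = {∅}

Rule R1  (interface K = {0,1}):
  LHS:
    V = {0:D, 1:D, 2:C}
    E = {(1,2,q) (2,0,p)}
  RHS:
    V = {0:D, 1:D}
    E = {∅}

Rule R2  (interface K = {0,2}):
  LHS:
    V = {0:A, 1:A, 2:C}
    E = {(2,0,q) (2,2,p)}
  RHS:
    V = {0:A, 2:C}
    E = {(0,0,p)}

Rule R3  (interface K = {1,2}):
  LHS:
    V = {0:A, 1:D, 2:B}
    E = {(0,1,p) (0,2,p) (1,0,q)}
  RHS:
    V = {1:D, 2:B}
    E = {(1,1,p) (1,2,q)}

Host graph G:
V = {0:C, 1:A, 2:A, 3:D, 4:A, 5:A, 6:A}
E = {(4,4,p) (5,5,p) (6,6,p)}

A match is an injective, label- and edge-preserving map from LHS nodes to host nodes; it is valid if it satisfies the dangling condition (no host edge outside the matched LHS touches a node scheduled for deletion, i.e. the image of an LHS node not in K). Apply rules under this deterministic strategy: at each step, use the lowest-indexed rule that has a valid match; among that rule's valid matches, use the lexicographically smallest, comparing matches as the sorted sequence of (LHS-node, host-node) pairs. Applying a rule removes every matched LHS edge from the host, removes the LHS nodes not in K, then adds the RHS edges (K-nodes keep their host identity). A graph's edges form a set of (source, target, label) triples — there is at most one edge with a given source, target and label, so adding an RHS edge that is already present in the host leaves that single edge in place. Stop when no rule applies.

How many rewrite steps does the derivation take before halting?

Answer: 3

Derivation:
[0] host  ⇒  7 nodes, 3 edges  {4-p->4 5-p->5 6-p->6}
[1] R0 @ {0↦1, 1↦0, 2↦4}  ⇒  6 nodes, 2 edges  {5-p->5 6-p->6}
[2] R0 @ {0↦1, 1↦0, 2↦5}  ⇒  5 nodes, 1 edges  {6-p->6}
[3] R0 @ {0↦1, 1↦0, 2↦6}  ⇒  4 nodes, 0 edges  {∅}
normal form: no rule applies after step 3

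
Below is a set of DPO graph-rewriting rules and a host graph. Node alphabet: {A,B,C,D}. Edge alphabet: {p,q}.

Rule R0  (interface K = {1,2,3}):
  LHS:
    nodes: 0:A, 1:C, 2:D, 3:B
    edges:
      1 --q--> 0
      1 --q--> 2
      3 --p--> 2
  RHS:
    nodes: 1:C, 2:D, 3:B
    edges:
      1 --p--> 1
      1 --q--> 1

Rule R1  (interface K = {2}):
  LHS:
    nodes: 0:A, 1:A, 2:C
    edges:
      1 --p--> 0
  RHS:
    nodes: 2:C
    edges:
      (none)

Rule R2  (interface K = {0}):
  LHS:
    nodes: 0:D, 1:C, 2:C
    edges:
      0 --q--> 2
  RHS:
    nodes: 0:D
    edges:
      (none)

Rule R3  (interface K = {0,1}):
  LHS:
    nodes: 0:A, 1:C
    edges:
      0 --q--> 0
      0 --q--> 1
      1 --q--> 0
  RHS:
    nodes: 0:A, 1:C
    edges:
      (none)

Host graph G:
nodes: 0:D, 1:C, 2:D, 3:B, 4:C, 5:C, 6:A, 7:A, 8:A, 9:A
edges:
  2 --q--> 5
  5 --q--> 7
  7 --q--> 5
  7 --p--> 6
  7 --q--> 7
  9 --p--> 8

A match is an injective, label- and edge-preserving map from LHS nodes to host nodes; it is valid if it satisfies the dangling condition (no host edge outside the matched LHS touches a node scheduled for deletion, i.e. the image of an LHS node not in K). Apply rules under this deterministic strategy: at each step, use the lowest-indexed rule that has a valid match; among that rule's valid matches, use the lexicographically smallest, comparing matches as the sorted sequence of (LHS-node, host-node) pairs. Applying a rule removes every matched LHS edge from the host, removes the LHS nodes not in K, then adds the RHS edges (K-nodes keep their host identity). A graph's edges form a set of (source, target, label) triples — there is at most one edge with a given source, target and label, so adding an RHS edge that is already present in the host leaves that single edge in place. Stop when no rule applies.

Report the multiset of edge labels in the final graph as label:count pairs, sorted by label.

Answer: (no edges)

Derivation:
start.  V:10 E:6  edges: 2-q->5 5-q->7 7-q->5 7-p->6 7-q->7 9-p->8
1. fire R1 via {0↦8, 1↦9, 2↦1}  →  V:8 E:5  edges: 2-q->5 5-q->7 7-q->5 7-p->6 7-q->7
2. fire R3 via {0↦7, 1↦5}  →  V:8 E:2  edges: 2-q->5 7-p->6
3. fire R1 via {0↦6, 1↦7, 2↦1}  →  V:6 E:1  edges: 2-q->5
4. fire R2 via {0↦2, 1↦1, 2↦5}  →  V:4 E:0  edges: ∅
final graph: no rule applies after step 4
NF edges: []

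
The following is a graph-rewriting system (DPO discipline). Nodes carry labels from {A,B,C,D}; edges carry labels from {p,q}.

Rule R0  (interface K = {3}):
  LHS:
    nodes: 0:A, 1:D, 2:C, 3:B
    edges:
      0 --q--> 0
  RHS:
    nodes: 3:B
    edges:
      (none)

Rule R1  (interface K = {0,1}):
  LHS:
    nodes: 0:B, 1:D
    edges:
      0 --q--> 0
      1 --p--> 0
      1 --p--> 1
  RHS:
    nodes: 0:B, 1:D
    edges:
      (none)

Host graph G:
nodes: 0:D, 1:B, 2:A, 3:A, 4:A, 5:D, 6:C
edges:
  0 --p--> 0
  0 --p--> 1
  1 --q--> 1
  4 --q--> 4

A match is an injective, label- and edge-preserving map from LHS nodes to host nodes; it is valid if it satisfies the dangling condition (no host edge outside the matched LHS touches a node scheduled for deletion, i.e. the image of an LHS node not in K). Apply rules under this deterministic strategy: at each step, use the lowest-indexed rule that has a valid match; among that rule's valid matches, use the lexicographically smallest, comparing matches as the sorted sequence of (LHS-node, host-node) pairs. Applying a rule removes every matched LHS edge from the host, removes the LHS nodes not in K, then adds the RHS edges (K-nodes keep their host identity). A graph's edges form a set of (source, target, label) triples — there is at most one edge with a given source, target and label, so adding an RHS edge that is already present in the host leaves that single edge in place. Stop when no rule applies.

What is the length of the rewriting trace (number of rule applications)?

Answer: 2

Steps:
initial: |V|=7 |E|=4  E = 0-p->0 0-p->1 1-q->1 4-q->4
step 1: apply R0 at {0↦4, 1↦5, 2↦6, 3↦1}  → |V|=4 |E|=3  E = 0-p->0 0-p->1 1-q->1
step 2: apply R1 at {0↦1, 1↦0}  → |V|=4 |E|=0  E = ∅
normal form: no rule applies after step 2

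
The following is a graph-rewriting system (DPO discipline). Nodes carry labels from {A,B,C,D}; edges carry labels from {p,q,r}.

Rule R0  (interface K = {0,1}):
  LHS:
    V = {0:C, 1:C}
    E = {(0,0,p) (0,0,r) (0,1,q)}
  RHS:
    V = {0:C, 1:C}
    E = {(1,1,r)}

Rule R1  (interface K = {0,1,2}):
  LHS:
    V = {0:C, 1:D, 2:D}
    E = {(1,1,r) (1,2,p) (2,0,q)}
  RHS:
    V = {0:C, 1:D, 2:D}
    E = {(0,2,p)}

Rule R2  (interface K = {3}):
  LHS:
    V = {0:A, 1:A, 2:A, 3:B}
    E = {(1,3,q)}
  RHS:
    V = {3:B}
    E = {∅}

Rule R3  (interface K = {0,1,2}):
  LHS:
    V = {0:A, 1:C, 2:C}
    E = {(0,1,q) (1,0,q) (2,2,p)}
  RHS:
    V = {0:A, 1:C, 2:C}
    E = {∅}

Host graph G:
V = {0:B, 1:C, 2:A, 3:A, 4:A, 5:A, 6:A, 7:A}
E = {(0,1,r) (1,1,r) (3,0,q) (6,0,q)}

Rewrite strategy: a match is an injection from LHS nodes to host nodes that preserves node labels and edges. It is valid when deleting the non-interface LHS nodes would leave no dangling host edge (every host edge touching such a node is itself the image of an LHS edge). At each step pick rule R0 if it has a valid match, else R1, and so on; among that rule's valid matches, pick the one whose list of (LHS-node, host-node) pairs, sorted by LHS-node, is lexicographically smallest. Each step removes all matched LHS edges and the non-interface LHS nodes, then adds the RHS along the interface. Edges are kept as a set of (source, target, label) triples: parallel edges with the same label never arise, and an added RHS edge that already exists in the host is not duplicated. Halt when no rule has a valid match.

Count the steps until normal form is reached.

[0] host  ⇒  8 nodes, 4 edges  {0-r->1 1-r->1 3-q->0 6-q->0}
[1] R2 @ {0↦2, 1↦3, 2↦4, 3↦0}  ⇒  5 nodes, 3 edges  {0-r->1 1-r->1 6-q->0}
[2] R2 @ {0↦5, 1↦6, 2↦7, 3↦0}  ⇒  2 nodes, 2 edges  {0-r->1 1-r->1}
normal form: no rule applies after step 2

Answer: 2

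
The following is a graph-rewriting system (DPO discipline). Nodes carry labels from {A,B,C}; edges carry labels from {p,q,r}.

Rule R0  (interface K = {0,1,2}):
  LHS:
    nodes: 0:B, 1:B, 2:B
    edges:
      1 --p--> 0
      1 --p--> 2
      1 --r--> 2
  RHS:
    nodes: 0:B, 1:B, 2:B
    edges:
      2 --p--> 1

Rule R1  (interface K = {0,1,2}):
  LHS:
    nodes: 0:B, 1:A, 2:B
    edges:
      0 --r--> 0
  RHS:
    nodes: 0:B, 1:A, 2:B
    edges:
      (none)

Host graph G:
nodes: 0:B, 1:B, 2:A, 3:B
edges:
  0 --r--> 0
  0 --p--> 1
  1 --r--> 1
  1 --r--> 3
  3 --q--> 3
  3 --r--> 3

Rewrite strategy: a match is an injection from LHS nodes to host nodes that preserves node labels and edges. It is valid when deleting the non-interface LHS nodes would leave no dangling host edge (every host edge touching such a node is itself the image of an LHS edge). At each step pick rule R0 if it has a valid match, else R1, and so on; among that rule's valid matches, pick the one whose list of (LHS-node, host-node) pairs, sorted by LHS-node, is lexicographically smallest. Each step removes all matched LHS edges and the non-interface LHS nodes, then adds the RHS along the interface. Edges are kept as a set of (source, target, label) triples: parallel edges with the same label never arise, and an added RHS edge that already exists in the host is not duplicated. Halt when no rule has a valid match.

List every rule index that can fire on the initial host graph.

R0: no valid match — LHS pattern not found
R1: 6 valid matches — {0↦0, 1↦2, 2↦1}, {0↦0, 1↦2, 2↦3}, {0↦1, 1↦2, 2↦0} (+3 more)

Answer: [R1]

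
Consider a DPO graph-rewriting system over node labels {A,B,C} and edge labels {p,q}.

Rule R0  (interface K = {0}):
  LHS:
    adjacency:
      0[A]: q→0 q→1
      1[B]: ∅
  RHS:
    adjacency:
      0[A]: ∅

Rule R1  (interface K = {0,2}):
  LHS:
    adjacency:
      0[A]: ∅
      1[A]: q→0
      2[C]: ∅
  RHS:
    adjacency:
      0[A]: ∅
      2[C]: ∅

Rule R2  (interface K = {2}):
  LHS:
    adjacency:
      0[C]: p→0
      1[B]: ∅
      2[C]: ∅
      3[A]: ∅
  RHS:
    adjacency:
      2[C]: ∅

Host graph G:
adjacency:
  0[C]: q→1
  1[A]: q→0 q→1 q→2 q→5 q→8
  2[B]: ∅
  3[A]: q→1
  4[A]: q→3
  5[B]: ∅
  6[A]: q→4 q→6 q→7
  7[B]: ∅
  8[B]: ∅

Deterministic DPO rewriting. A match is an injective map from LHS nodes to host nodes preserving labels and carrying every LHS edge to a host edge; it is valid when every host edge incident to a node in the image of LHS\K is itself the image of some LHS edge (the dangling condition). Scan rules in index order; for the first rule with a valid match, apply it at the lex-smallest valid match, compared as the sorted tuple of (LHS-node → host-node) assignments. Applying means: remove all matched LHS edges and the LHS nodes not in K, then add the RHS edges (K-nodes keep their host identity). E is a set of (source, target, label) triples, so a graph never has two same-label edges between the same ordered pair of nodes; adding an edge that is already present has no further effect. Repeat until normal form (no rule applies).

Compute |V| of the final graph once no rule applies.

Answer: 4

Rewrite trace:
[0] host  ⇒  9 nodes, 11 edges  {0-q->1 1-q->0 1-q->1 1-q->2 1-q->5 1-q->8 3-q->1 4-q->3 6-q->4 6-q->6 6-q->7}
[1] R0 @ {0↦1, 1↦2}  ⇒  8 nodes, 9 edges  {0-q->1 1-q->0 1-q->5 1-q->8 3-q->1 4-q->3 6-q->4 6-q->6 6-q->7}
[2] R0 @ {0↦6, 1↦7}  ⇒  7 nodes, 7 edges  {0-q->1 1-q->0 1-q->5 1-q->8 3-q->1 4-q->3 6-q->4}
[3] R1 @ {0↦4, 1↦6, 2↦0}  ⇒  6 nodes, 6 edges  {0-q->1 1-q->0 1-q->5 1-q->8 3-q->1 4-q->3}
[4] R1 @ {0↦3, 1↦4, 2↦0}  ⇒  5 nodes, 5 edges  {0-q->1 1-q->0 1-q->5 1-q->8 3-q->1}
[5] R1 @ {0↦1, 1↦3, 2↦0}  ⇒  4 nodes, 4 edges  {0-q->1 1-q->0 1-q->5 1-q->8}
halt: no rule applies after step 5
NF nodes: {0:C, 1:A, 5:B, 8:B}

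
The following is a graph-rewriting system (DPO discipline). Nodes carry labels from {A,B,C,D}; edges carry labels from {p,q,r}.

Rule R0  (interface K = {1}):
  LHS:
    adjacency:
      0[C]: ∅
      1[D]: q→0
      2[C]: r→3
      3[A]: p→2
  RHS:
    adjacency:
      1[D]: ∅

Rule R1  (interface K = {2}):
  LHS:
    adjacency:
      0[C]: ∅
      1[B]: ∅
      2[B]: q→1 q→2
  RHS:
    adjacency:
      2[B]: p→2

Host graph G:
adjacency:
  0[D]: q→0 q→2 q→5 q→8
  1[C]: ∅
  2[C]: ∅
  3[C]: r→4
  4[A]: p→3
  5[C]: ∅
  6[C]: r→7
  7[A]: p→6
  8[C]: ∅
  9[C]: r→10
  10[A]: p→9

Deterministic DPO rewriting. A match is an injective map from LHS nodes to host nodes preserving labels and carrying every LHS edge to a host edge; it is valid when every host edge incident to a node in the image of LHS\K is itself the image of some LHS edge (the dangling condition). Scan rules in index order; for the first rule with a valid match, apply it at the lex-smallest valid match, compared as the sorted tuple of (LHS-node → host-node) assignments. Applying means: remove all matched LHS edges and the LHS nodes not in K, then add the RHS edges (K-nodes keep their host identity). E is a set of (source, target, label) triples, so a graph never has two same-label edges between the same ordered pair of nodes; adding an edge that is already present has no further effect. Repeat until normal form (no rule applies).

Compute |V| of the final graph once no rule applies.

[0] host  ⇒  11 nodes, 10 edges  {0-q->0 0-q->2 0-q->5 0-q->8 3-r->4 4-p->3 6-r->7 7-p->6 9-r->10 10-p->9}
[1] R0 @ {0↦2, 1↦0, 2↦3, 3↦4}  ⇒  8 nodes, 7 edges  {0-q->0 0-q->5 0-q->8 6-r->7 7-p->6 9-r->10 10-p->9}
[2] R0 @ {0↦5, 1↦0, 2↦6, 3↦7}  ⇒  5 nodes, 4 edges  {0-q->0 0-q->8 9-r->10 10-p->9}
[3] R0 @ {0↦8, 1↦0, 2↦9, 3↦10}  ⇒  2 nodes, 1 edges  {0-q->0}
halt: no rule applies after step 3
NF nodes: {0:D, 1:C}

Answer: 2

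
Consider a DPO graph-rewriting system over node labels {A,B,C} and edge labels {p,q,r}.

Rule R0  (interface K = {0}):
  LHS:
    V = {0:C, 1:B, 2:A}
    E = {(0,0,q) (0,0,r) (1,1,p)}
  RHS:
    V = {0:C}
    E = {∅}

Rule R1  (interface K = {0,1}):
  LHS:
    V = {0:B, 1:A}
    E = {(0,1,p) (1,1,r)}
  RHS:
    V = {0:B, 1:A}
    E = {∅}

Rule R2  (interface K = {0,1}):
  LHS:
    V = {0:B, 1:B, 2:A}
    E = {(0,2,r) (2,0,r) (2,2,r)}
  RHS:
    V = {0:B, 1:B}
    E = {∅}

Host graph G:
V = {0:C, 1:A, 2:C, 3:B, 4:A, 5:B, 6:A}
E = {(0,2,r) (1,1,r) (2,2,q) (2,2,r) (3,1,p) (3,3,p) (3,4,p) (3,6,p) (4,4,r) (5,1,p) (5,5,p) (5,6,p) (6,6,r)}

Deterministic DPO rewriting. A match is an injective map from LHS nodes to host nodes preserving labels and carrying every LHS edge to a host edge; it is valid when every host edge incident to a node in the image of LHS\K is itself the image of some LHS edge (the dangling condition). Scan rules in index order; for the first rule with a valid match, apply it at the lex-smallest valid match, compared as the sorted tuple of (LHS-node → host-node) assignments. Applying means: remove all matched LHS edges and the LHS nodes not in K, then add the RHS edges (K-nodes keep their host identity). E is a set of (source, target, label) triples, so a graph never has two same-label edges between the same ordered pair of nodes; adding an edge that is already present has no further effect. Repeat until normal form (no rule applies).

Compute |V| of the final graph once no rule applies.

Answer: 5

Rewrite trace:
initial: |V|=7 |E|=13  E = 0-r->2 1-r->1 2-q->2 2-r->2 3-p->1 3-p->3 3-p->4 3-p->6 4-r->4 5-p->1 5-p->5 5-p->6 6-r->6
step 1: apply R1 at {0↦3, 1↦1}  → |V|=7 |E|=11  E = 0-r->2 2-q->2 2-r->2 3-p->3 3-p->4 3-p->6 4-r->4 5-p->1 5-p->5 5-p->6 6-r->6
step 2: apply R1 at {0↦3, 1↦4}  → |V|=7 |E|=9  E = 0-r->2 2-q->2 2-r->2 3-p->3 3-p->6 5-p->1 5-p->5 5-p->6 6-r->6
step 3: apply R1 at {0↦3, 1↦6}  → |V|=7 |E|=7  E = 0-r->2 2-q->2 2-r->2 3-p->3 5-p->1 5-p->5 5-p->6
step 4: apply R0 at {0↦2, 1↦3, 2↦4}  → |V|=5 |E|=4  E = 0-r->2 5-p->1 5-p->5 5-p->6
halt: no rule applies after step 4
NF nodes: {0:C, 1:A, 2:C, 5:B, 6:A}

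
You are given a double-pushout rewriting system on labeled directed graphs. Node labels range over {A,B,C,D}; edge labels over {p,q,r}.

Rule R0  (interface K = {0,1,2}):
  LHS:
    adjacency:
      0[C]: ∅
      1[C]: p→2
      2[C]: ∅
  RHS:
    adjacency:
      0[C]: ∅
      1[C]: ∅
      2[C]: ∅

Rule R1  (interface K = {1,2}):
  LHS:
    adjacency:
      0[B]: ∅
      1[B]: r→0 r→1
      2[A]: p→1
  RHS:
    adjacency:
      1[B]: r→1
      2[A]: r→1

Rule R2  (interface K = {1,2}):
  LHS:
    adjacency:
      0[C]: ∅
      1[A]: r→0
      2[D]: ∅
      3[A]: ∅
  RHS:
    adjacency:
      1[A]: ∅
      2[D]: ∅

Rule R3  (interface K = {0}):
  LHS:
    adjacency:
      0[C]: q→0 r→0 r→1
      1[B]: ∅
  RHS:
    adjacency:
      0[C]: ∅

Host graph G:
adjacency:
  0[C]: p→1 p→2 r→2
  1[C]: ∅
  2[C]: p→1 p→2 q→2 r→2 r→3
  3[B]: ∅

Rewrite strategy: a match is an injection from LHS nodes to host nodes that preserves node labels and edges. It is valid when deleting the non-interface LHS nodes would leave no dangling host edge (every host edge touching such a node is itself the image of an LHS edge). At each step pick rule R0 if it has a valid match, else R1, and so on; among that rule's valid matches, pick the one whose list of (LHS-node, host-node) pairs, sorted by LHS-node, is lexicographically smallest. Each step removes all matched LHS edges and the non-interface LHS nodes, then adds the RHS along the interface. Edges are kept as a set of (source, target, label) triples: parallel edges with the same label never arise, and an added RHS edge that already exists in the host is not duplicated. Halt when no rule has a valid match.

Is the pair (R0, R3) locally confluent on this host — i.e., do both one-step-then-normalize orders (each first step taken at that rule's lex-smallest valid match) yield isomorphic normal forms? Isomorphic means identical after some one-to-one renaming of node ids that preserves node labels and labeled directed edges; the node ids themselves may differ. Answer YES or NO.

Answer: YES

Steps:
branch R0-first: apply at {0↦0, 1↦2, 2↦1} → |E|=7, then 3 more step(s) → NF |V|=3 |E|=2 V={0:C, 1:C, 2:C} E=0-r->2 2-p->2
branch R3-first: apply at {0↦2, 1↦3} → |E|=5, then 3 more step(s) → NF |V|=3 |E|=2 V={0:C, 1:C, 2:C} E=0-r->2 2-p->2
graphs isomorphic (equal up to label-preserving node renaming)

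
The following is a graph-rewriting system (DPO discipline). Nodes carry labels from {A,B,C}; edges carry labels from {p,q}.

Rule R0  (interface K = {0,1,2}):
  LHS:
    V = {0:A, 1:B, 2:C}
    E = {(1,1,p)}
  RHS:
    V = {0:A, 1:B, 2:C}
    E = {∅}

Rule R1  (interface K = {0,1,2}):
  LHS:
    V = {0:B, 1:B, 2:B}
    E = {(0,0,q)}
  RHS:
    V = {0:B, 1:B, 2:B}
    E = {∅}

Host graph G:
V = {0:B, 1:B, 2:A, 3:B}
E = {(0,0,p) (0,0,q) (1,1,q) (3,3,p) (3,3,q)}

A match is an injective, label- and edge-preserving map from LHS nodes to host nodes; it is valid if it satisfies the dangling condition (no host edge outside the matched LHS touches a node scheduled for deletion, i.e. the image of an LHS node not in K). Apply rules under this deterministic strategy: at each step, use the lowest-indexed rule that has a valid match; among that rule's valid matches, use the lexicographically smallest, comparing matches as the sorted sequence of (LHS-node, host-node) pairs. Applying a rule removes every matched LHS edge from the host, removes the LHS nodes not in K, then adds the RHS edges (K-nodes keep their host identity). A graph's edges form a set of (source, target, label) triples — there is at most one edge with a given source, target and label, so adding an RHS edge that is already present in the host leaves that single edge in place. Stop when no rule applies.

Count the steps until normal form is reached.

Answer: 3

Derivation:
[0] host  ⇒  4 nodes, 5 edges  {0-p->0 0-q->0 1-q->1 3-p->3 3-q->3}
[1] R1 @ {0↦0, 1↦1, 2↦3}  ⇒  4 nodes, 4 edges  {0-p->0 1-q->1 3-p->3 3-q->3}
[2] R1 @ {0↦1, 1↦0, 2↦3}  ⇒  4 nodes, 3 edges  {0-p->0 3-p->3 3-q->3}
[3] R1 @ {0↦3, 1↦0, 2↦1}  ⇒  4 nodes, 2 edges  {0-p->0 3-p->3}
normal form: no rule applies after step 3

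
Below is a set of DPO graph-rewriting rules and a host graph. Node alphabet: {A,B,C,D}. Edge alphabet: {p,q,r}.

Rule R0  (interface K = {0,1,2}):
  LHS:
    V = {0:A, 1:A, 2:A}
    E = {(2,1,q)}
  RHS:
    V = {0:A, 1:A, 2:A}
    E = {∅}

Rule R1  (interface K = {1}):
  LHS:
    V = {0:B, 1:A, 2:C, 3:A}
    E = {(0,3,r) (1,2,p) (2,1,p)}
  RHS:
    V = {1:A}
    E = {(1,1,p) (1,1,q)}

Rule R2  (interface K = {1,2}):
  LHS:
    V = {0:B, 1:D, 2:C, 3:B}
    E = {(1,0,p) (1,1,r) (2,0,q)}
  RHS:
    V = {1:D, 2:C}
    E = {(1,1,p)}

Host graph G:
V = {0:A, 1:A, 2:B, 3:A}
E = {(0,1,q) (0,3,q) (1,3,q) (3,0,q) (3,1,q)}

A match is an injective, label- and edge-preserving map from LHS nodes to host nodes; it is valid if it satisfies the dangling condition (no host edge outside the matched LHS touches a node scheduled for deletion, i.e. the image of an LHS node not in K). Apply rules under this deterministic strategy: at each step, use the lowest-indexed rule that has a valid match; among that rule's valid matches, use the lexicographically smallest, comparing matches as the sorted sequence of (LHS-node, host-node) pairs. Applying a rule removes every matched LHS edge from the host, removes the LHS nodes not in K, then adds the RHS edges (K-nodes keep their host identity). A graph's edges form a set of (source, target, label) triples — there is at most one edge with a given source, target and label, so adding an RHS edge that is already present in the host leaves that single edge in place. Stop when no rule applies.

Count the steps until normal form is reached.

Answer: 5

Rewrite trace:
start.  V:4 E:5  edges: 0-q->1 0-q->3 1-q->3 3-q->0 3-q->1
1. fire R0 via {0↦0, 1↦1, 2↦3}  →  V:4 E:4  edges: 0-q->1 0-q->3 1-q->3 3-q->0
2. fire R0 via {0↦0, 1↦3, 2↦1}  →  V:4 E:3  edges: 0-q->1 0-q->3 3-q->0
3. fire R0 via {0↦1, 1↦0, 2↦3}  →  V:4 E:2  edges: 0-q->1 0-q->3
4. fire R0 via {0↦1, 1↦3, 2↦0}  →  V:4 E:1  edges: 0-q->1
5. fire R0 via {0↦3, 1↦1, 2↦0}  →  V:4 E:0  edges: ∅
final graph: no rule applies after step 5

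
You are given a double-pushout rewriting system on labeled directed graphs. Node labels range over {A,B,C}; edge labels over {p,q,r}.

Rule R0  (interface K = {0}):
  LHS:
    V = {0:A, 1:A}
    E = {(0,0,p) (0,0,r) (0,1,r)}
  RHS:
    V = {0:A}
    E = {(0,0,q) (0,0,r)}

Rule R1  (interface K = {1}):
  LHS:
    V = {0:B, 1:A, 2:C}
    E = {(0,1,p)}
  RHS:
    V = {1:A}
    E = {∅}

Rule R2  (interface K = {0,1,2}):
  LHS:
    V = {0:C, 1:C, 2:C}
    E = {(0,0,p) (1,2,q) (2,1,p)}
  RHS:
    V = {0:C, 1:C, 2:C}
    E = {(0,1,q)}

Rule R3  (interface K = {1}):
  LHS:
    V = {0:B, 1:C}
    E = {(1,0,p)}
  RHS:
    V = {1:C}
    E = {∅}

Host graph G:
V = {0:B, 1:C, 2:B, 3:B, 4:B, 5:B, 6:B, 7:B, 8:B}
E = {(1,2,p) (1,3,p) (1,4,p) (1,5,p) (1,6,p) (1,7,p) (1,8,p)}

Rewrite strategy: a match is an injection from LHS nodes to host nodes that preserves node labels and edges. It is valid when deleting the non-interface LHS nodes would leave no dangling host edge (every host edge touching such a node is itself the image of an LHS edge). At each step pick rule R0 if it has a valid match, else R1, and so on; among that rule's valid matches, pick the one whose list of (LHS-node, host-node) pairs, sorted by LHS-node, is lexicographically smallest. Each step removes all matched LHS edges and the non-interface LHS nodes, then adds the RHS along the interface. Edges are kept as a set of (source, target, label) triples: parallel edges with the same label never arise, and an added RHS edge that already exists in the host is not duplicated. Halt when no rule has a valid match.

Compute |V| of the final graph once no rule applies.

start.  V:9 E:7  edges: 1-p->2 1-p->3 1-p->4 1-p->5 1-p->6 1-p->7 1-p->8
1. fire R3 via {0↦2, 1↦1}  →  V:8 E:6  edges: 1-p->3 1-p->4 1-p->5 1-p->6 1-p->7 1-p->8
2. fire R3 via {0↦3, 1↦1}  →  V:7 E:5  edges: 1-p->4 1-p->5 1-p->6 1-p->7 1-p->8
3. fire R3 via {0↦4, 1↦1}  →  V:6 E:4  edges: 1-p->5 1-p->6 1-p->7 1-p->8
4. fire R3 via {0↦5, 1↦1}  →  V:5 E:3  edges: 1-p->6 1-p->7 1-p->8
5. fire R3 via {0↦6, 1↦1}  →  V:4 E:2  edges: 1-p->7 1-p->8
6. fire R3 via {0↦7, 1↦1}  →  V:3 E:1  edges: 1-p->8
7. fire R3 via {0↦8, 1↦1}  →  V:2 E:0  edges: ∅
halt: no rule applies after step 7
NF nodes: {0:B, 1:C}

Answer: 2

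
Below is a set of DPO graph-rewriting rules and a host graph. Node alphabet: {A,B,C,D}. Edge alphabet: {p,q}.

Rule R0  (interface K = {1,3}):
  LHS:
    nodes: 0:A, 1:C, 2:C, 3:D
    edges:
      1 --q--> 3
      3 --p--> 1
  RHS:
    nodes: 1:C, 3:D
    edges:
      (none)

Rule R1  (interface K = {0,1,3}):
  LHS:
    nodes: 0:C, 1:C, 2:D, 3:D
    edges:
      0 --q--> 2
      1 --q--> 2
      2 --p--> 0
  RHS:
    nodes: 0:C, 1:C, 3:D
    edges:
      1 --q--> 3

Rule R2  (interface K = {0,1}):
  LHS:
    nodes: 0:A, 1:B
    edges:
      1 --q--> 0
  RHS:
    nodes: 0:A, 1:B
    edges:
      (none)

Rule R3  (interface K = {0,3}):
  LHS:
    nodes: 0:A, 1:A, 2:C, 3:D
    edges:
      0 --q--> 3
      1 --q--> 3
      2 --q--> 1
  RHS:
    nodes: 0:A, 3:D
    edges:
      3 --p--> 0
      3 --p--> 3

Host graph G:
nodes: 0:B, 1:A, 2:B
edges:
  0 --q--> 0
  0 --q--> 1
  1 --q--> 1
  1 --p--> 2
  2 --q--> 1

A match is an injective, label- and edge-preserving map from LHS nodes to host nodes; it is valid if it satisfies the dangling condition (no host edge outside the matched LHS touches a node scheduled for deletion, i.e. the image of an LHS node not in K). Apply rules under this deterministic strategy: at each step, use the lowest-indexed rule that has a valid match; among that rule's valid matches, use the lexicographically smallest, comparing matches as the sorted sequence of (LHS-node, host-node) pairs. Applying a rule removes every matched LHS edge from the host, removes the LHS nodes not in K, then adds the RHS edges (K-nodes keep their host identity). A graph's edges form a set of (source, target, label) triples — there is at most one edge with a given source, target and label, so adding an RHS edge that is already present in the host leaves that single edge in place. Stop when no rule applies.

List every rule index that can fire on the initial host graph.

R0: no valid match — LHS pattern not found
R1: no valid match — LHS pattern not found
R2: 2 valid matches — {0↦1, 1↦0}, {0↦1, 1↦2}
R3: no valid match — LHS pattern not found

Answer: [R2]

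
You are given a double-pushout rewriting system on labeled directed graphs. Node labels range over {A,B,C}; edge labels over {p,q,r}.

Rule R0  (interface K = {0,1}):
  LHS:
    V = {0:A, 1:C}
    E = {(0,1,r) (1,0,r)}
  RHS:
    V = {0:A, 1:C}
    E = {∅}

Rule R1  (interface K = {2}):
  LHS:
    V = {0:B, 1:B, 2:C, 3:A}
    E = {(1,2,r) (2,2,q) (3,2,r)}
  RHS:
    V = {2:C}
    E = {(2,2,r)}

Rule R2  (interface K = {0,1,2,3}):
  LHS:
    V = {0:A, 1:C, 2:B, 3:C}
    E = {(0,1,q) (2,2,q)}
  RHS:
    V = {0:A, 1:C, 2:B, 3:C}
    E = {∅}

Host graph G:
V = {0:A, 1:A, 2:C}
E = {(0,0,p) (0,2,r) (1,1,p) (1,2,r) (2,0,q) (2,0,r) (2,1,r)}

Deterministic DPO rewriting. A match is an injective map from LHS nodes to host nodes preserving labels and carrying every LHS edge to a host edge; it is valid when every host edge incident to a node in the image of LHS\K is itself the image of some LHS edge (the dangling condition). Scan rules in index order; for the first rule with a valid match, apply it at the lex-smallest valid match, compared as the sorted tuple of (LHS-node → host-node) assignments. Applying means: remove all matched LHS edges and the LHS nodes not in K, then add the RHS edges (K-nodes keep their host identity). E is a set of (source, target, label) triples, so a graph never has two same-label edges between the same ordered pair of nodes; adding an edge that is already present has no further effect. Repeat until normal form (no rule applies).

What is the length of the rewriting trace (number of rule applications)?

Answer: 2

Steps:
[0] host  ⇒  3 nodes, 7 edges  {0-p->0 0-r->2 1-p->1 1-r->2 2-q->0 2-r->0 2-r->1}
[1] R0 @ {0↦0, 1↦2}  ⇒  3 nodes, 5 edges  {0-p->0 1-p->1 1-r->2 2-q->0 2-r->1}
[2] R0 @ {0↦1, 1↦2}  ⇒  3 nodes, 3 edges  {0-p->0 1-p->1 2-q->0}
normal form: no rule applies after step 2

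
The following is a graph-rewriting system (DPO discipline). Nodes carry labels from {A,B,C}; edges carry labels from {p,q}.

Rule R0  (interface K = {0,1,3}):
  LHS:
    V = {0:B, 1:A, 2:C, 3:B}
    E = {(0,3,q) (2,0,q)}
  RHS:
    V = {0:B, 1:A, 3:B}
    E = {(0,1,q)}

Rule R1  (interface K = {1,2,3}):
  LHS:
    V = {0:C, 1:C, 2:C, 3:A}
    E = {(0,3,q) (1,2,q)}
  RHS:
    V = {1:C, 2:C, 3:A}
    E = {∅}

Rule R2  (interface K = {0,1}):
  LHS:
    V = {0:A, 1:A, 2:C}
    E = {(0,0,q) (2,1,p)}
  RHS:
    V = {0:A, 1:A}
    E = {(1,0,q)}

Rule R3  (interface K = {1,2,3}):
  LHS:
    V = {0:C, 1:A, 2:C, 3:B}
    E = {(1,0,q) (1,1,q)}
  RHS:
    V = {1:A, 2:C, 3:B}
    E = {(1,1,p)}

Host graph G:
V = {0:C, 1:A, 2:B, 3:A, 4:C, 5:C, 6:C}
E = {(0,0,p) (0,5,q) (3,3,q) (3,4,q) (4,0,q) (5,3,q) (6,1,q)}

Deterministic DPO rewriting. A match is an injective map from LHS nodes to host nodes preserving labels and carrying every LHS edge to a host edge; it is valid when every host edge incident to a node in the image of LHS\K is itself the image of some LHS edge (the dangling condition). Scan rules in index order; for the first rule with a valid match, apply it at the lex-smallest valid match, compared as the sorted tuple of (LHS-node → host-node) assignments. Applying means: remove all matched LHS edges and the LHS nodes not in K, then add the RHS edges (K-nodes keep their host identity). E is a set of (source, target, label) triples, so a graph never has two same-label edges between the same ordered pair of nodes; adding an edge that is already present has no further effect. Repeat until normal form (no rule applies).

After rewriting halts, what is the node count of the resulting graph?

Answer: 4

Steps:
[0] host  ⇒  7 nodes, 7 edges  {0-p->0 0-q->5 3-q->3 3-q->4 4-q->0 5-q->3 6-q->1}
[1] R1 @ {0↦6, 1↦0, 2↦5, 3↦1}  ⇒  6 nodes, 5 edges  {0-p->0 3-q->3 3-q->4 4-q->0 5-q->3}
[2] R1 @ {0↦5, 1↦4, 2↦0, 3↦3}  ⇒  5 nodes, 3 edges  {0-p->0 3-q->3 3-q->4}
[3] R3 @ {0↦4, 1↦3, 2↦0, 3↦2}  ⇒  4 nodes, 2 edges  {0-p->0 3-p->3}
final graph: no rule applies after step 3
NF nodes: {0:C, 1:A, 2:B, 3:A}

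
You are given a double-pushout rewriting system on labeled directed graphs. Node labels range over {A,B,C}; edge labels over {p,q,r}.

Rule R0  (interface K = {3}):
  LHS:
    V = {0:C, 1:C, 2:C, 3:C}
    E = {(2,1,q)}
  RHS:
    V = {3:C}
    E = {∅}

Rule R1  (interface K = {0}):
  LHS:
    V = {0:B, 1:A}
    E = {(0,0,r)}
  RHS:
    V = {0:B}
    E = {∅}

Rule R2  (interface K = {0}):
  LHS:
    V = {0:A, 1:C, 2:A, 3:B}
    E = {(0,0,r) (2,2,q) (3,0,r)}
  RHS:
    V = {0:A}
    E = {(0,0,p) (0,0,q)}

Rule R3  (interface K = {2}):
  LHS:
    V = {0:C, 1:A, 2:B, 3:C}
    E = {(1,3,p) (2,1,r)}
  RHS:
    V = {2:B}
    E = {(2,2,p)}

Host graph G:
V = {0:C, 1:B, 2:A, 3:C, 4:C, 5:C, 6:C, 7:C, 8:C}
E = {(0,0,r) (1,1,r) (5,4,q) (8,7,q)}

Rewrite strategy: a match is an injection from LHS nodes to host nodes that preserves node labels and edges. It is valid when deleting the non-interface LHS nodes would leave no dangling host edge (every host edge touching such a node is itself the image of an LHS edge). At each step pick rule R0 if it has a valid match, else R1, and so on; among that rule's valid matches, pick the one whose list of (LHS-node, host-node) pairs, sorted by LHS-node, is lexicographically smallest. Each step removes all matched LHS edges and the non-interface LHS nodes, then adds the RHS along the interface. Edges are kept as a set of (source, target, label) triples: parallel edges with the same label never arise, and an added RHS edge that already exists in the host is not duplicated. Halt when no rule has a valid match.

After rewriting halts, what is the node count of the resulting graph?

Answer: 2

Derivation:
[0] host  ⇒  9 nodes, 4 edges  {0-r->0 1-r->1 5-q->4 8-q->7}
[1] R0 @ {0↦3, 1↦4, 2↦5, 3↦0}  ⇒  6 nodes, 3 edges  {0-r->0 1-r->1 8-q->7}
[2] R0 @ {0↦6, 1↦7, 2↦8, 3↦0}  ⇒  3 nodes, 2 edges  {0-r->0 1-r->1}
[3] R1 @ {0↦1, 1↦2}  ⇒  2 nodes, 1 edges  {0-r->0}
normal form: no rule applies after step 3
NF nodes: {0:C, 1:B}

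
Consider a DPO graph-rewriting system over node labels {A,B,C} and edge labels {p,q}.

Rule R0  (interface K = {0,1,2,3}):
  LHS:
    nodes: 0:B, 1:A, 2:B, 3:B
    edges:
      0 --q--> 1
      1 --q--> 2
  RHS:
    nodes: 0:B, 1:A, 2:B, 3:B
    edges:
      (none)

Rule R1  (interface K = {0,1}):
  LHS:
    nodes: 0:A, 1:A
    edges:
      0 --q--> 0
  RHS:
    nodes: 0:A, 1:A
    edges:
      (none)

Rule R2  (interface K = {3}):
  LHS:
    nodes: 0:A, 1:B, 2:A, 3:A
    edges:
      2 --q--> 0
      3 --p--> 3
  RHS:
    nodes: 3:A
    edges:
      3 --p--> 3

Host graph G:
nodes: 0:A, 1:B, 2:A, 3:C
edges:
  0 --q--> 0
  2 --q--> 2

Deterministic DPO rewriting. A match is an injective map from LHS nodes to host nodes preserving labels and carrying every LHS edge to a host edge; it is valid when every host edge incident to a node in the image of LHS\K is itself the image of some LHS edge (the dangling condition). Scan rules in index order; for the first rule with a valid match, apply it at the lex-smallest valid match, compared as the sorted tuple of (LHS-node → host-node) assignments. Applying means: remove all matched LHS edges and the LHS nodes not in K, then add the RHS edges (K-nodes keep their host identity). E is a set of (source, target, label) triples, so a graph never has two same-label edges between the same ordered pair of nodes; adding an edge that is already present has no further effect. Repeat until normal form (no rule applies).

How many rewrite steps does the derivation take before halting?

Answer: 2

Derivation:
start.  V:4 E:2  edges: 0-q->0 2-q->2
1. fire R1 via {0↦0, 1↦2}  →  V:4 E:1  edges: 2-q->2
2. fire R1 via {0↦2, 1↦0}  →  V:4 E:0  edges: ∅
halt: no rule applies after step 2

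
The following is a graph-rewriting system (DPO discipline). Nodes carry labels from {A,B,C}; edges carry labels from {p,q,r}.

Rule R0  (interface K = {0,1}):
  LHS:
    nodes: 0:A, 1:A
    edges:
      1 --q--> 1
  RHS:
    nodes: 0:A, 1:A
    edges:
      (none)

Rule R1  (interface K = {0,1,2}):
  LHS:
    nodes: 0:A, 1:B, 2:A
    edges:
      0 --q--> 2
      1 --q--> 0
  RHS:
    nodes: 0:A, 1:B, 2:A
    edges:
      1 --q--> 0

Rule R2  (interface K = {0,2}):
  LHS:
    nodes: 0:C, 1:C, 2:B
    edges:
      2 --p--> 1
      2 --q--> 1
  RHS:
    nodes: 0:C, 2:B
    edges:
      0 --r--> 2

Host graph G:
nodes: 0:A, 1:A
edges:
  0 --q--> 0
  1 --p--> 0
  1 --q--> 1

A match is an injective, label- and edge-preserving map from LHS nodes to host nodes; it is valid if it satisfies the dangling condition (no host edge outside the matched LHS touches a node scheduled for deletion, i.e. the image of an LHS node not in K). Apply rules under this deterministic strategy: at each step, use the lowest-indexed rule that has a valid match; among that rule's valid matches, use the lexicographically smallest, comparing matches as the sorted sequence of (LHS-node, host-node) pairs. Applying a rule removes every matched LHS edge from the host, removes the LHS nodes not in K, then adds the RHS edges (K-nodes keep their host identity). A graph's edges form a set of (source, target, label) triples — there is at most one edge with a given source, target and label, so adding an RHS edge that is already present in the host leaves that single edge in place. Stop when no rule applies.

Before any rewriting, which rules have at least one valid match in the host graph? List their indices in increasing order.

Answer: [R0]

Derivation:
R0: 2 valid matches — {0↦0, 1↦1}, {0↦1, 1↦0}
R1: no valid match — LHS pattern not found
R2: no valid match — LHS pattern not found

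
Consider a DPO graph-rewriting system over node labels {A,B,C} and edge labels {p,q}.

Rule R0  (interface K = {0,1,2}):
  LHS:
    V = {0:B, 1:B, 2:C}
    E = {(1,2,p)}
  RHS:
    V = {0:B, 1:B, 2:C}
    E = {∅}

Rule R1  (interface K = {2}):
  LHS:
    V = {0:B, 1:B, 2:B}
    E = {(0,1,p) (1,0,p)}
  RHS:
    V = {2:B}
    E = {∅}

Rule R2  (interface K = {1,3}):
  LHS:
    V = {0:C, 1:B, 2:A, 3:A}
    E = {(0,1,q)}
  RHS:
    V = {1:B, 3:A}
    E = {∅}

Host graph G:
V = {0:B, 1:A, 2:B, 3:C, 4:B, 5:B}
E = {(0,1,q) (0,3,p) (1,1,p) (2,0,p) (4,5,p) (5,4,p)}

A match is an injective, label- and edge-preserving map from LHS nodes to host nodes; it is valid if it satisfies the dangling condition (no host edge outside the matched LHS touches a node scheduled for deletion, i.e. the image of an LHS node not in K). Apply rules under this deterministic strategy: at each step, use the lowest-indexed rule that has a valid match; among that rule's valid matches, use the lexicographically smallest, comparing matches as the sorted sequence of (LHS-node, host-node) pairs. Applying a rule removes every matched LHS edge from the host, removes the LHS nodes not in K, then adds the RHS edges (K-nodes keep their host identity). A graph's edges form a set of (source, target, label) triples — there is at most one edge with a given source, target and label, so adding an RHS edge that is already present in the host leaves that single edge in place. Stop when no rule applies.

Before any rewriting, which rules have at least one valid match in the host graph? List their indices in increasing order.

R0: 3 valid matches — {0↦2, 1↦0, 2↦3}, {0↦4, 1↦0, 2↦3}, {0↦5, 1↦0, 2↦3}
R1: 4 valid matches — {0↦4, 1↦5, 2↦0}, {0↦4, 1↦5, 2↦2}, {0↦5, 1↦4, 2↦0} (+1 more)
R2: no valid match — LHS pattern not found

Answer: [R0,R1]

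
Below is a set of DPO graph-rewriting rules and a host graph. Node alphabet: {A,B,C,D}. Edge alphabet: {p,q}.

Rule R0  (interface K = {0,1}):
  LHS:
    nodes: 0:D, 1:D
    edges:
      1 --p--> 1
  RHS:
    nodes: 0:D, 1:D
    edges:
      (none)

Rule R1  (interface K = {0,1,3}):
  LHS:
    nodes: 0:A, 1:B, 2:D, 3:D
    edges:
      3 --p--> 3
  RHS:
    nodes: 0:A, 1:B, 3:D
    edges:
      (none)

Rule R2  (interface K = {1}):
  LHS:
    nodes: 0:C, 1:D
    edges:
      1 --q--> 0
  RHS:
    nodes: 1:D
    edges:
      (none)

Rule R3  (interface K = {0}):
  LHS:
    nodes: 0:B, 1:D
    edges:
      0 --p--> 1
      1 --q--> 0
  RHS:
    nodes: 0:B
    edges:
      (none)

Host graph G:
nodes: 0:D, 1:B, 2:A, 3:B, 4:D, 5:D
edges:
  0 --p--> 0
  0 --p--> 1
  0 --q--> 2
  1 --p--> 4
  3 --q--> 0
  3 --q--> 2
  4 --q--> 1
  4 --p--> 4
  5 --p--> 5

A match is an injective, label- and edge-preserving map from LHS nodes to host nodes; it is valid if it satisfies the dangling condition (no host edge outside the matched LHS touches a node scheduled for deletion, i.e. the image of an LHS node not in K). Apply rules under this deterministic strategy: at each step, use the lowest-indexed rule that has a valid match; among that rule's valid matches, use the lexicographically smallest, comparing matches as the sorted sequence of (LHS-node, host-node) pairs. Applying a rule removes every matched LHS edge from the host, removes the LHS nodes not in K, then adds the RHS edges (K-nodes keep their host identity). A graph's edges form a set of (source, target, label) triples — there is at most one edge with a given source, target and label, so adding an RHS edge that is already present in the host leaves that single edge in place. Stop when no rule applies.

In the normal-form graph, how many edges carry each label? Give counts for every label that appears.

Answer: p:1 q:3

Steps:
initial: |V|=6 |E|=9  E = 0-p->0 0-p->1 0-q->2 1-p->4 3-q->0 3-q->2 4-q->1 4-p->4 5-p->5
step 1: apply R0 at {0↦0, 1↦4}  → |V|=6 |E|=8  E = 0-p->0 0-p->1 0-q->2 1-p->4 3-q->0 3-q->2 4-q->1 5-p->5
step 2: apply R0 at {0↦0, 1↦5}  → |V|=6 |E|=7  E = 0-p->0 0-p->1 0-q->2 1-p->4 3-q->0 3-q->2 4-q->1
step 3: apply R0 at {0↦4, 1↦0}  → |V|=6 |E|=6  E = 0-p->1 0-q->2 1-p->4 3-q->0 3-q->2 4-q->1
step 4: apply R3 at {0↦1, 1↦4}  → |V|=5 |E|=4  E = 0-p->1 0-q->2 3-q->0 3-q->2
final graph: no rule applies after step 4
NF edges: [(0, 1, 'p'), (0, 2, 'q'), (3, 0, 'q'), (3, 2, 'q')]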